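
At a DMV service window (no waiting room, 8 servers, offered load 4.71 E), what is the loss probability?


B(c,a) = (a^c/c!) / Σ_{k=0}^{c} a^k/k!
a^8/8! = 6.006849
Σ terms (k=0..8): 1.00000 + 4.71000 + 11.09205 + 17.41452 + 20.50560 + 19.31627 + 15.16327 + 10.20272 + 6.00685 = 105.411273
B = 6.006849/105.411273 = 0.056985

Final: 0.056985


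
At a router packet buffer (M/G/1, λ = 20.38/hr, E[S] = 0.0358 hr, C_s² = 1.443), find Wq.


ρ = λ·E[S] = 20.38·0.0358 = 0.7296
E[S²] = E[S]²(1+C_s²) = 0.0358²·(1+1.443) = 0.003131
Wq = λ·E[S²]/(2(1−ρ)) = 20.38·0.003131/(2·0.2704) = 0.11799 hr

Final: 0.11799 hr


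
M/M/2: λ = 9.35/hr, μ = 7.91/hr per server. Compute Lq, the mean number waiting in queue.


a = λ/μ = 1.1820; ρ = a/2 = 0.5910
P₀ = 0.257052
Lq = P₀·a^c·ρ / (c!·(1−ρ)²) = 0.257052·1.39724·0.5910/(2·0.16726)
= 0.63456

Final: 0.63456


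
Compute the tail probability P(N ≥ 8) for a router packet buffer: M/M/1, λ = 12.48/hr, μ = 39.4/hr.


ρ = 12.48/39.4 = 0.3168
P(N ≥ n) = ρ^n = 0.3168^8 = 0.0001013

Final: 0.0001013


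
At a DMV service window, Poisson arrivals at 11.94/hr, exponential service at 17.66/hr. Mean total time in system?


W = 1/(μ−λ) = 1/(17.66 − 11.94) = 1/5.72 = 0.1748 hr

Final: 0.1748 hr


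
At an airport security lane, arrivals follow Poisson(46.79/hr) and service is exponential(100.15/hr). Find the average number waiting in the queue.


ρ = 46.79/100.15 = 0.4672
Lq = ρ²/(1−ρ) = 0.2183/0.5328 = 0.4097

Final: 0.4097


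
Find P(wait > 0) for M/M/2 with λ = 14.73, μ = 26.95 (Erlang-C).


a = λ/μ = 0.5466; ρ = a/2 = 0.2733
P₀ = 0.570742 (from M/M/c formula)
C(c,a) = [a^c/(c!(1−ρ))]·P₀ = [0.29874/(2·0.7267)]·0.570742
= 0.20554·0.570742 = 0.117309

Final: 0.117309


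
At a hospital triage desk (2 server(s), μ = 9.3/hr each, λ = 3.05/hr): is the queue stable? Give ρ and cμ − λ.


Total capacity cμ = 2·9.3 = 18.60/hr
ρ = λ/(cμ) = 3.05/18.60 = 0.1640
Stable ⇔ ρ < 1: YES
Spare capacity = cμ − λ = 18.60 − 3.05 = 15.55/hr

Final: ρ = 0.1640; stable; margin = 15.55/hr


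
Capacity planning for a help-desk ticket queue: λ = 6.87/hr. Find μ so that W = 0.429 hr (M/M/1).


W = 1/(μ−λ) ⇒ μ − λ = 1/W = 1/0.429 = 2.3310
μ = λ + 1/W = 6.87 + 2.3310 = 9.2010 per hr

Final: 9.2010 /hr


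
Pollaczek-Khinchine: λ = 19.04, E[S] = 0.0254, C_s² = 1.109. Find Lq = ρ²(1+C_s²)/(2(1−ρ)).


ρ = λ·E[S] = 19.04·0.0254 = 0.4836
Lq = ρ²(1+C_s²)/(2(1−ρ)) = 0.2339·(1+1.109)/(2·0.5164)
= 0.2339·2.1090/1.0328 = 0.47761

Final: 0.47761


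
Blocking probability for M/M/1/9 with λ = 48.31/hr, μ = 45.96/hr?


ρ = λ/μ = 48.31/45.96 = 1.0511
P_K = (1−ρ)ρ^K/(1−ρ^(K+1)) = (-0.05113·1.566438)/(1 − 1.646532)
= -0.080094/-0.646532 = 0.123883

Final: 0.123883


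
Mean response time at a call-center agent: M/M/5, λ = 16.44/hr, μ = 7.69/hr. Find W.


a = 2.1378; ρ = 0.4276; P₀ = 0.116660
Lq = P₀·a^c·ρ/(c!(1−ρ)²) = 0.05665
Wq = Lq/λ = 0.05665/16.44 = 0.003446 hr
W = Wq + 1/μ = 0.003446 + 0.13004 = 0.13348 hr

Final: 0.13348 hr


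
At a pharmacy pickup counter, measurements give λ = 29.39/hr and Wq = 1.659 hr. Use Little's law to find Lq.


Lq = λWq = 29.39·1.659 = 48.7580

Final: 48.7580


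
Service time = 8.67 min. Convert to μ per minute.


μ = 1/(service time) in consistent units.
1 minute = 1 min, so μ = 1/8.67 = 0.1153 per minute

Final: 0.1153 /min


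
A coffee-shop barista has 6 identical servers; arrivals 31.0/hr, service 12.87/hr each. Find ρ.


ρ = λ/(cμ) = 31.0/(6·12.87) = 31.0/77.22 = 0.4015

Final: 0.4015


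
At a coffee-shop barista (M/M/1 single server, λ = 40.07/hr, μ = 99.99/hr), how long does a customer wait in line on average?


ρ = 40.07/99.99 = 0.4007
Wq = ρ/(μ−λ) = 0.4007/(99.99 − 40.07) = 0.4007/59.92 = 0.006688 hr

Final: 0.006688 hr


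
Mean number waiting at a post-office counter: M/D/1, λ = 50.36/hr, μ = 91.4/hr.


ρ = 50.36/91.4 = 0.5510
M/D/1: Lq = ρ²/(2(1−ρ)) = 0.3036/(2·0.4490) = 0.33806

Final: 0.33806


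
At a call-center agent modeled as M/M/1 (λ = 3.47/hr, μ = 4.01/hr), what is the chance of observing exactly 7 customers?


ρ = 3.47/4.01 = 0.8653
P_n = (1−ρ)·ρ^n = (1 − 0.8653)·0.8653^7 = 0.1347·0.363325 = 0.048927

Final: 0.048927


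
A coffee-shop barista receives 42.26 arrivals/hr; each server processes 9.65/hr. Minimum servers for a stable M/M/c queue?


Stability requires cμ > λ ⇔ c > λ/μ.
λ/μ = 42.26/9.65 = 4.3793
Minimum integer c = ⌊4.3793⌋ + 1 = 5
Check: 5·9.65 = 48.25 > 42.26, while 4·9.65 = 38.60 ≤ 42.26

Final: 5 servers


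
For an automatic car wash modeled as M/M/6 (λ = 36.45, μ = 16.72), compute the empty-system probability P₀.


a = λ/μ = 36.45/16.72 = 2.1800; ρ = a/c = 0.3633
Σ_{k=0}^{5} a^k/k! (terms k=0..5) = 1.00000 + 2.18002 + 2.37625 + 1.72676 + 0.94110 + 0.41032 = 8.63446
Tail: a^6/(6!(1−ρ)) = 107.34147/(720·0.6367) = 0.23417
P₀ = 1/(8.63446 + 0.23417) = 1/8.86862 = 0.112757

Final: 0.112757


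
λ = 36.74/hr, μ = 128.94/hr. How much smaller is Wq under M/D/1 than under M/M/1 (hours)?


ρ = 36.74/128.94 = 0.2849
Wq(M/M/1) = ρ/(μ−λ) = 0.2849/92.20 = 0.003090 hr
Wq(M/D/1) = ρ/(2(μ−λ)) = 0.001545 hr
Savings = 0.003090 − 0.001545 = 0.001545 hr

Final: 0.001545 hr


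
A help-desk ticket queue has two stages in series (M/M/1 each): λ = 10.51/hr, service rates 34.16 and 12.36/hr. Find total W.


Each node sees arrival rate λ = 10.51/hr (tandem ⇒ throughput preserved).
W₁ = 1/(μ₁−λ) = 1/(34.16−10.51) = 0.04228 hr
W₂ = 1/(μ₂−λ) = 1/(12.36−10.51) = 0.54054 hr
W_total = W₁ + W₂ = 0.04228 + 0.54054 = 0.58282 hr

Final: 0.58282 hr


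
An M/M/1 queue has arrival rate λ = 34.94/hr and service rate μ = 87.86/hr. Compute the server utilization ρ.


ρ = λ/μ = 34.94/87.86 = 0.3977

Final: 0.3977


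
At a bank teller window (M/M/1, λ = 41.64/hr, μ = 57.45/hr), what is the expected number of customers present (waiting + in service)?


ρ = λ/μ = 41.64/57.45 = 0.7248
L = ρ/(1−ρ) = 0.7248/(1 − 0.7248) = 0.7248/0.2752 = 2.6338

Final: 2.6338


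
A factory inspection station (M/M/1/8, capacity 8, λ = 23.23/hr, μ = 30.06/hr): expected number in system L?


ρ = 23.23/30.06 = 0.7728
L = ρ[1 − (K+1)ρ^K + Kρ^(K+1)] / [(1−ρ)(1−ρ^(K+1))]
Numerator: 0.7728·(1 − 9·0.127198 + 8·0.098297) = 0.495815
Denominator: (0.2272)·(0.901703) = 0.204878
L = 0.495815/0.204878 = 2.4201

Final: 2.4201


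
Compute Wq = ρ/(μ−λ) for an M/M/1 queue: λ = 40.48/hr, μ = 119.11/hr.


ρ = 40.48/119.11 = 0.3399
Wq = ρ/(μ−λ) = 0.3399/(119.11 − 40.48) = 0.3399/78.63 = 0.004322 hr

Final: 0.004322 hr


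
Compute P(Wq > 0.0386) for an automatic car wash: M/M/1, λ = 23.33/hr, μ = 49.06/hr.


ρ = 23.33/49.06 = 0.4755
P(Wq > t) = ρ·e^{−(μ−λ)t} = 0.4755·e^{−0.9932}
= 0.4755·0.370398 = 0.176139

Final: 0.176139


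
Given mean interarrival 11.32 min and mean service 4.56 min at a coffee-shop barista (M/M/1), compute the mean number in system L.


λ = 60/11.32 = 5.3004 /hr
μ = 60/4.56 = 13.1579 /hr
ρ = λ/μ = 5.3004/13.1579 = 0.4028
L = ρ/(1−ρ) = 0.4028/0.5972 = 0.6746

Final: 0.6746


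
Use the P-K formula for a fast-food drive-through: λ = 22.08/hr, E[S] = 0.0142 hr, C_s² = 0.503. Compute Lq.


ρ = λ·E[S] = 22.08·0.0142 = 0.3135
Lq = ρ²(1+C_s²)/(2(1−ρ)) = 0.09830·(1+0.503)/(2·0.6865)
= 0.09830·1.5030/1.3729 = 0.10762

Final: 0.10762


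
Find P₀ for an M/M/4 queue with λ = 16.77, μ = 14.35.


a = λ/μ = 16.77/14.35 = 1.1686; ρ = a/c = 0.2922
Σ_{k=0}^{3} a^k/k! (terms k=0..3) = 1.00000 + 1.16864 + 0.68286 + 0.26601 = 3.11751
Tail: a^4/(4!(1−ρ)) = 1.86520/(24·0.7078) = 0.10979
P₀ = 1/(3.11751 + 0.10979) = 1/3.22730 = 0.309856

Final: 0.309856


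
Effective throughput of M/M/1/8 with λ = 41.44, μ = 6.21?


ρ = 6.6731; P_K = (1−ρ)ρ^8/(1−ρ^9) = 0.850145
λ_eff = λ(1 − P_K) = 41.44·(1 − 0.850145) = 41.44·0.149855 = 6.2100 /hr

Final: 6.2100 /hr


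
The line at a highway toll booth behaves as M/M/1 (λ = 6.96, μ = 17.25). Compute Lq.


ρ = 6.96/17.25 = 0.4035
Lq = ρ²/(1−ρ) = 0.1628/0.5965 = 0.2729

Final: 0.2729


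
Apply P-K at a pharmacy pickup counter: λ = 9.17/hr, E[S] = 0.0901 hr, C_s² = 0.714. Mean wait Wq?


ρ = λ·E[S] = 9.17·0.0901 = 0.8262
E[S²] = E[S]²(1+C_s²) = 0.0901²·(1+0.714) = 0.013914
Wq = λ·E[S²]/(2(1−ρ)) = 9.17·0.013914/(2·0.1738) = 0.36711 hr

Final: 0.36711 hr


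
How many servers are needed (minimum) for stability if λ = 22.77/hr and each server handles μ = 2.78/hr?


Stability requires cμ > λ ⇔ c > λ/μ.
λ/μ = 22.77/2.78 = 8.1906
Minimum integer c = ⌊8.1906⌋ + 1 = 9
Check: 9·2.78 = 25.02 > 22.77, while 8·2.78 = 22.24 ≤ 22.77

Final: 9 servers


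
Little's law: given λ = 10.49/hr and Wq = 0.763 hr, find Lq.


Lq = λWq = 10.49·0.763 = 8.0039

Final: 8.0039


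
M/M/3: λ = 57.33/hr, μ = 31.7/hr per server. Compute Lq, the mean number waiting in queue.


a = λ/μ = 1.8085; ρ = a/3 = 0.6028
P₀ = 0.144380
Lq = P₀·a^c·ρ / (c!·(1−ρ)²) = 0.144380·5.91518·0.6028/(6·0.15774)
= 0.54399

Final: 0.54399


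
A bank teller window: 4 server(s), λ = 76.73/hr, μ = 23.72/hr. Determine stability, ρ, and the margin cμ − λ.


Total capacity cμ = 4·23.72 = 94.88/hr
ρ = λ/(cμ) = 76.73/94.88 = 0.8087
Stable ⇔ ρ < 1: YES
Spare capacity = cμ − λ = 94.88 − 76.73 = 18.15/hr

Final: ρ = 0.8087; stable; margin = 18.15/hr


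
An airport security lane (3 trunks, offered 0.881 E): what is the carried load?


B(3,0.881) = 0.047824 (Erlang-B)
Carried load = a(1 − B) = 0.881·(1 − 0.047824) = 0.881·0.952176 = 0.8389 E

Final: 0.8389 Erlangs


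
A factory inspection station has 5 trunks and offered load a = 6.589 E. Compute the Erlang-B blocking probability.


B(c,a) = (a^c/c!) / Σ_{k=0}^{c} a^k/k!
a^5/5! = 103.494267
Σ terms (k=0..5): 1.00000 + 6.58900 + 21.70746 + 47.67682 + 78.53564 + 103.49427 = 259.003186
B = 103.494267/259.003186 = 0.399587

Final: 0.399587


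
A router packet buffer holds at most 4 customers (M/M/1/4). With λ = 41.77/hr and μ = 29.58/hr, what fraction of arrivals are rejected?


ρ = λ/μ = 41.77/29.58 = 1.4121
P_K = (1−ρ)ρ^K/(1−ρ^(K+1)) = (-0.4121·3.976173)/(1 − 5.614764)
= -1.638592/-4.614764 = 0.355076

Final: 0.355076


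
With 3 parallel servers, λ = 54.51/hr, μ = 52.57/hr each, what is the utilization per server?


ρ = λ/(cμ) = 54.51/(3·52.57) = 54.51/157.71 = 0.3456

Final: 0.3456


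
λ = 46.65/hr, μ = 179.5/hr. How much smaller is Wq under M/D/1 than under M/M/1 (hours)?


ρ = 46.65/179.5 = 0.2599
Wq(M/M/1) = ρ/(μ−λ) = 0.2599/132.85 = 0.001956 hr
Wq(M/D/1) = ρ/(2(μ−λ)) = 0.0009781 hr
Savings = 0.001956 − 0.0009781 = 0.0009781 hr

Final: 0.0009781 hr


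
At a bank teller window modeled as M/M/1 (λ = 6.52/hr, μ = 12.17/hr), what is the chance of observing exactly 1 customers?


ρ = 6.52/12.17 = 0.5357
P_n = (1−ρ)·ρ^n = (1 − 0.5357)·0.5357^1 = 0.4643·0.535744 = 0.248722

Final: 0.248722


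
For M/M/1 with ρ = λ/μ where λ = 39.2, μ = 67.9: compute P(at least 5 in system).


ρ = 39.2/67.9 = 0.5773
P(N ≥ n) = ρ^n = 0.5773^5 = 0.064133

Final: 0.064133


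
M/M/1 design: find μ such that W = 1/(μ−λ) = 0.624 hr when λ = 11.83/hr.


W = 1/(μ−λ) ⇒ μ − λ = 1/W = 1/0.624 = 1.6026
μ = λ + 1/W = 11.83 + 1.6026 = 13.4326 per hr

Final: 13.4326 /hr


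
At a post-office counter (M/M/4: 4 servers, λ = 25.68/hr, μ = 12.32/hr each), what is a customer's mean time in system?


a = 2.0844; ρ = 0.5211; P₀ = 0.118926
Lq = P₀·a^c·ρ/(c!(1−ρ)²) = 0.21254
Wq = Lq/λ = 0.21254/25.68 = 0.008277 hr
W = Wq + 1/μ = 0.008277 + 0.08117 = 0.08945 hr

Final: 0.08945 hr


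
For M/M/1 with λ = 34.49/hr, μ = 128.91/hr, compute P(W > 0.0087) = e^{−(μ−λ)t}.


W ~ Exponential(μ−λ) for M/M/1.
μ − λ = 128.91 − 34.49 = 94.4200
P(W > t) = e^{−(μ−λ)t} = e^{−0.8215} = 0.439792

Final: 0.439792


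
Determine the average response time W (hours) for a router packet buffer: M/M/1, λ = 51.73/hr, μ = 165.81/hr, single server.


W = 1/(μ−λ) = 1/(165.81 − 51.73) = 1/114.08 = 0.008766 hr

Final: 0.008766 hr


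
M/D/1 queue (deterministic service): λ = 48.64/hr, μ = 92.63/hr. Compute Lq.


ρ = 48.64/92.63 = 0.5251
M/D/1: Lq = ρ²/(2(1−ρ)) = 0.2757/(2·0.4749) = 0.29030

Final: 0.29030


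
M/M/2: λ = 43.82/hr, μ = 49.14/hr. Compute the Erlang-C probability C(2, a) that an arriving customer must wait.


a = λ/μ = 0.8917; ρ = a/2 = 0.4459
P₀ = 0.383251 (from M/M/c formula)
C(c,a) = [a^c/(c!(1−ρ))]·P₀ = [0.79520/(2·0.5541)]·0.383251
= 0.71752·0.383251 = 0.274989

Final: 0.274989


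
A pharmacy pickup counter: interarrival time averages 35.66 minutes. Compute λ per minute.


λ = 1/(interarrival time) in consistent units.
1 minute = 1 min, so λ = 1/35.66 = 0.02804 per minute

Final: 0.02804 /min


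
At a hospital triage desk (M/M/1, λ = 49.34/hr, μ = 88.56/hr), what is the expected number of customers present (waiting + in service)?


ρ = λ/μ = 49.34/88.56 = 0.5571
L = ρ/(1−ρ) = 0.5571/(1 − 0.5571) = 0.5571/0.4429 = 1.2580

Final: 1.2580


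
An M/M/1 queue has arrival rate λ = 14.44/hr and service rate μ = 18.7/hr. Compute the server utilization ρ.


ρ = λ/μ = 14.44/18.7 = 0.7722

Final: 0.7722


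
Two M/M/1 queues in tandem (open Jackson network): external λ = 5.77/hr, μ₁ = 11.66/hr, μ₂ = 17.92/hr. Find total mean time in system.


Each node sees arrival rate λ = 5.77/hr (tandem ⇒ throughput preserved).
W₁ = 1/(μ₁−λ) = 1/(11.66−5.77) = 0.16978 hr
W₂ = 1/(μ₂−λ) = 1/(17.92−5.77) = 0.08230 hr
W_total = W₁ + W₂ = 0.16978 + 0.08230 = 0.25208 hr

Final: 0.25208 hr


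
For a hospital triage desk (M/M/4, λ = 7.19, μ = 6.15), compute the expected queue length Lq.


a = λ/μ = 1.1691; ρ = a/4 = 0.2923
P₀ = 0.309711
Lq = P₀·a^c·ρ / (c!·(1−ρ)²) = 0.309711·1.86816·0.2923/(24·0.50087)
= 0.01407

Final: 0.01407


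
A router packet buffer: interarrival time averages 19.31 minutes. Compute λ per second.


λ = 1/(interarrival time) in consistent units.
1 second = 0.0166667 min, so λ = 0.0166667/19.31 = 0.0008631 per second

Final: 0.0008631 /sec


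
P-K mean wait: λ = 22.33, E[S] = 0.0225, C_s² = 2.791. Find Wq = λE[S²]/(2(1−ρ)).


ρ = λ·E[S] = 22.33·0.0225 = 0.5024
E[S²] = E[S]²(1+C_s²) = 0.0225²·(1+2.791) = 0.001919
Wq = λ·E[S²]/(2(1−ρ)) = 22.33·0.001919/(2·0.4976) = 0.04306 hr

Final: 0.04306 hr


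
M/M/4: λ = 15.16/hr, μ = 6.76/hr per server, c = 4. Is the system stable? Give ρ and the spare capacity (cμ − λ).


Total capacity cμ = 4·6.76 = 27.04/hr
ρ = λ/(cμ) = 15.16/27.04 = 0.5607
Stable ⇔ ρ < 1: YES
Spare capacity = cμ − λ = 27.04 − 15.16 = 11.88/hr

Final: ρ = 0.5607; stable; margin = 11.88/hr


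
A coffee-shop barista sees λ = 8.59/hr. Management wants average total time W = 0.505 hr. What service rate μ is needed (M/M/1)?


W = 1/(μ−λ) ⇒ μ − λ = 1/W = 1/0.505 = 1.9802
μ = λ + 1/W = 8.59 + 1.9802 = 10.5702 per hr

Final: 10.5702 /hr


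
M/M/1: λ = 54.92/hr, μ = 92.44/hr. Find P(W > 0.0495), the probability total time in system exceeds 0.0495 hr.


W ~ Exponential(μ−λ) for M/M/1.
μ − λ = 92.44 − 54.92 = 37.5200
P(W > t) = e^{−(μ−λ)t} = e^{−1.8572} = 0.156103

Final: 0.156103


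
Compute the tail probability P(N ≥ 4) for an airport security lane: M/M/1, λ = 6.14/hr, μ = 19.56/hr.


ρ = 6.14/19.56 = 0.3139
P(N ≥ n) = ρ^n = 0.3139^4 = 0.009710

Final: 0.009710


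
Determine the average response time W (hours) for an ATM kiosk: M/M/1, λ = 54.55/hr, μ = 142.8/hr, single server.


W = 1/(μ−λ) = 1/(142.8 − 54.55) = 1/88.25 = 0.01133 hr

Final: 0.01133 hr


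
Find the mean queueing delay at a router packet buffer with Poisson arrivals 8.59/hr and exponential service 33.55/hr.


ρ = 8.59/33.55 = 0.2560
Wq = ρ/(μ−λ) = 0.2560/(33.55 − 8.59) = 0.2560/24.96 = 0.01026 hr

Final: 0.01026 hr


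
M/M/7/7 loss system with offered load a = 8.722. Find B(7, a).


B(c,a) = (a^c/c!) / Σ_{k=0}^{c} a^k/k!
a^7/7! = 761.872047
Σ terms (k=0..7): 1.00000 + 8.72200 + 38.03664 + 110.58520 + 241.13102 + 420.62896 + 611.45429 + 761.87205 = 2193.430156
B = 761.872047/2193.430156 = 0.347343

Final: 0.347343


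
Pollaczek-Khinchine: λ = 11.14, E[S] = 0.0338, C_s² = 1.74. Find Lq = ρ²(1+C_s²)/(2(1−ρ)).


ρ = λ·E[S] = 11.14·0.0338 = 0.3765
Lq = ρ²(1+C_s²)/(2(1−ρ)) = 0.1418·(1+1.74)/(2·0.6235)
= 0.1418·2.7400/1.2469 = 0.31154

Final: 0.31154


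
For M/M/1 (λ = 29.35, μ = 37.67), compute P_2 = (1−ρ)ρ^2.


ρ = 29.35/37.67 = 0.7791
P_n = (1−ρ)·ρ^n = (1 − 0.7791)·0.7791^2 = 0.2209·0.607051 = 0.134077

Final: 0.134077


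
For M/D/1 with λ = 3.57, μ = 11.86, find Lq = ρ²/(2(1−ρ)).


ρ = 3.57/11.86 = 0.3010
M/D/1: Lq = ρ²/(2(1−ρ)) = 0.09061/(2·0.6990) = 0.06481

Final: 0.06481


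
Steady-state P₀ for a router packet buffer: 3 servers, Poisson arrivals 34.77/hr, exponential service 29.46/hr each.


a = λ/μ = 34.77/29.46 = 1.1802; ρ = a/c = 0.3934
Σ_{k=0}^{2} a^k/k! (terms k=0..2) = 1.00000 + 1.18024 + 0.69649 = 2.87673
Tail: a^3/(3!(1−ρ)) = 1.64405/(6·0.6066) = 0.45172
P₀ = 1/(2.87673 + 0.45172) = 1/3.32846 = 0.300440

Final: 0.300440


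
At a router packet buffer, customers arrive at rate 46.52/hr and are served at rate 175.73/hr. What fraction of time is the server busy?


ρ = λ/μ = 46.52/175.73 = 0.2647

Final: 0.2647


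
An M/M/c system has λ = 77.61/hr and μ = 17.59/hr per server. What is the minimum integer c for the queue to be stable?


Stability requires cμ > λ ⇔ c > λ/μ.
λ/μ = 77.61/17.59 = 4.4122
Minimum integer c = ⌊4.4122⌋ + 1 = 5
Check: 5·17.59 = 87.95 > 77.61, while 4·17.59 = 70.36 ≤ 77.61

Final: 5 servers


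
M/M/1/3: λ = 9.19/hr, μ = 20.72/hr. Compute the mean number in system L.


ρ = 9.19/20.72 = 0.4435
L = ρ[1 − (K+1)ρ^K + Kρ^(K+1)] / [(1−ρ)(1−ρ^(K+1))]
Numerator: 0.4435·(1 − 4·0.087252 + 3·0.038699) = 0.340229
Denominator: (0.5565)·(0.961301) = 0.534932
L = 0.340229/0.534932 = 0.6360

Final: 0.6360


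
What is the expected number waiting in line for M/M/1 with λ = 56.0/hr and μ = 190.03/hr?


ρ = 56.0/190.03 = 0.2947
Lq = ρ²/(1−ρ) = 0.08684/0.7053 = 0.1231

Final: 0.1231


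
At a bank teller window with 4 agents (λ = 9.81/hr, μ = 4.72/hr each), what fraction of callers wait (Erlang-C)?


a = λ/μ = 2.0784; ρ = a/4 = 0.5196
P₀ = 0.119717 (from M/M/c formula)
C(c,a) = [a^c/(c!(1−ρ))]·P₀ = [18.65985/(24·0.4804)]·0.119717
= 1.61842·0.119717 = 0.193753

Final: 0.193753


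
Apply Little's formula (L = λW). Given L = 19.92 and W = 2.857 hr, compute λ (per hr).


λ = L/W = 19.92/2.857 = 6.9723 /hr

Final: 6.9723 /hr


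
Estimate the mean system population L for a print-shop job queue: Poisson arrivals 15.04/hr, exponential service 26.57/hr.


ρ = λ/μ = 15.04/26.57 = 0.5661
L = ρ/(1−ρ) = 0.5661/(1 − 0.5661) = 0.5661/0.4339 = 1.3044

Final: 1.3044


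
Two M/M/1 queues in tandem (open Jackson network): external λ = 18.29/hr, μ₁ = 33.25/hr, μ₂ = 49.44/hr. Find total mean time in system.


Each node sees arrival rate λ = 18.29/hr (tandem ⇒ throughput preserved).
W₁ = 1/(μ₁−λ) = 1/(33.25−18.29) = 0.06684 hr
W₂ = 1/(μ₂−λ) = 1/(49.44−18.29) = 0.03210 hr
W_total = W₁ + W₂ = 0.06684 + 0.03210 = 0.09895 hr

Final: 0.09895 hr


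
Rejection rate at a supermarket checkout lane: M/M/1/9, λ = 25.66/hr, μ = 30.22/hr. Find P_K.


ρ = λ/μ = 25.66/30.22 = 0.8491
P_K = (1−ρ)ρ^K/(1−ρ^(K+1)) = (0.1509·0.229435)/(1 − 0.194815)
= 0.034620/0.805185 = 0.042997

Final: 0.042997


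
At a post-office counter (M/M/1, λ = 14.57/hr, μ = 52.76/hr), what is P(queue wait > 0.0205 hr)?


ρ = 14.57/52.76 = 0.2762
P(Wq > t) = ρ·e^{−(μ−λ)t} = 0.2762·e^{−0.7829}
= 0.2762·0.457081 = 0.126226

Final: 0.126226


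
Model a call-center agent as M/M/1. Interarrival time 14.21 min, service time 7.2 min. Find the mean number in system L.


λ = 60/14.21 = 4.2224 /hr
μ = 60/7.2 = 8.3333 /hr
ρ = λ/μ = 4.2224/8.3333 = 0.5067
L = ρ/(1−ρ) = 0.5067/0.4933 = 1.0271

Final: 1.0271


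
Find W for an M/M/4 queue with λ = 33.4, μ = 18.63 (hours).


a = 1.7928; ρ = 0.4482; P₀ = 0.162857
Lq = P₀·a^c·ρ/(c!(1−ρ)²) = 0.10319
Wq = Lq/λ = 0.10319/33.4 = 0.003090 hr
W = Wq + 1/μ = 0.003090 + 0.05368 = 0.05677 hr

Final: 0.05677 hr


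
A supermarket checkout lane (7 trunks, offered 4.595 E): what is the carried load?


B(7,4.595) = 0.095753 (Erlang-B)
Carried load = a(1 − B) = 4.595·(1 − 0.095753) = 4.595·0.904247 = 4.1550 E

Final: 4.1550 Erlangs


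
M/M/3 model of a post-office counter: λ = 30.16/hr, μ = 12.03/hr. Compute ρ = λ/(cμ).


ρ = λ/(cμ) = 30.16/(3·12.03) = 30.16/36.09 = 0.8357

Final: 0.8357


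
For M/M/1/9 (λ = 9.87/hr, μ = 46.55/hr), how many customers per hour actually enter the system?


ρ = 0.2120; P_K = (1−ρ)ρ^9/(1−ρ^10) = 0.0000006825
λ_eff = λ(1 − P_K) = 9.87·(1 − 0.0000006825) = 9.87·0.999999 = 9.8700 /hr

Final: 9.8700 /hr


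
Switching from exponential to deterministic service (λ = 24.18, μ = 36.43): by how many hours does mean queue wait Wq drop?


ρ = 24.18/36.43 = 0.6637
Wq(M/M/1) = ρ/(μ−λ) = 0.6637/12.25 = 0.05418 hr
Wq(M/D/1) = ρ/(2(μ−λ)) = 0.02709 hr
Savings = 0.05418 − 0.02709 = 0.02709 hr

Final: 0.02709 hr


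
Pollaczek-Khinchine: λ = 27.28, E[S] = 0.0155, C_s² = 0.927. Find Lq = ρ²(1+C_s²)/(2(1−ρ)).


ρ = λ·E[S] = 27.28·0.0155 = 0.4228
Lq = ρ²(1+C_s²)/(2(1−ρ)) = 0.1788·(1+0.927)/(2·0.5772)
= 0.1788·1.9270/1.1543 = 0.29847

Final: 0.29847


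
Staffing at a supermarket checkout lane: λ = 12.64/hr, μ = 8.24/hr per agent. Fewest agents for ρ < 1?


Stability requires cμ > λ ⇔ c > λ/μ.
λ/μ = 12.64/8.24 = 1.5340
Minimum integer c = ⌊1.5340⌋ + 1 = 2
Check: 2·8.24 = 16.48 > 12.64, while 1·8.24 = 8.24 ≤ 12.64

Final: 2 servers


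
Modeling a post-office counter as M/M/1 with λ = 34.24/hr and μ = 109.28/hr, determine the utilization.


ρ = λ/μ = 34.24/109.28 = 0.3133

Final: 0.3133


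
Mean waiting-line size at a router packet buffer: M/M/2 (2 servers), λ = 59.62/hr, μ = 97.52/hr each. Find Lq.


a = λ/μ = 0.6114; ρ = a/2 = 0.3057
P₀ = 0.531768
Lq = P₀·a^c·ρ / (c!·(1−ρ)²) = 0.531768·0.37376·0.3057/(2·0.48208)
= 0.06301

Final: 0.06301


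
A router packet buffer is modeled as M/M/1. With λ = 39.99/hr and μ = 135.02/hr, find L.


ρ = λ/μ = 39.99/135.02 = 0.2962
L = ρ/(1−ρ) = 0.2962/(1 − 0.2962) = 0.2962/0.7038 = 0.4208

Final: 0.4208


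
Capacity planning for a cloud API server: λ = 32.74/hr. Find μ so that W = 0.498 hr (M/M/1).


W = 1/(μ−λ) ⇒ μ − λ = 1/W = 1/0.498 = 2.0080
μ = λ + 1/W = 32.74 + 2.0080 = 34.7480 per hr

Final: 34.7480 /hr


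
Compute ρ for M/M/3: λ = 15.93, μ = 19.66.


ρ = λ/(cμ) = 15.93/(3·19.66) = 15.93/58.98 = 0.2701

Final: 0.2701


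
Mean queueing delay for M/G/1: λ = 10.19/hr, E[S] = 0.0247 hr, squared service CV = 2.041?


ρ = λ·E[S] = 10.19·0.0247 = 0.2517
E[S²] = E[S]²(1+C_s²) = 0.0247²·(1+2.041) = 0.001855
Wq = λ·E[S²]/(2(1−ρ)) = 10.19·0.001855/(2·0.7483) = 0.01263 hr

Final: 0.01263 hr


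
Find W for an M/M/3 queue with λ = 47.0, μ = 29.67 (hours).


a = 1.5841; ρ = 0.5280; P₀ = 0.190750
Lq = P₀·a^c·ρ/(c!(1−ρ)²) = 0.29956
Wq = Lq/λ = 0.29956/47.0 = 0.006374 hr
W = Wq + 1/μ = 0.006374 + 0.03370 = 0.04008 hr

Final: 0.04008 hr


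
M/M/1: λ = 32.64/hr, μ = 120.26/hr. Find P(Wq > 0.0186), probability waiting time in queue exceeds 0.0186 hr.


ρ = 32.64/120.26 = 0.2714
P(Wq > t) = ρ·e^{−(μ−λ)t} = 0.2714·e^{−1.6297}
= 0.2714·0.195982 = 0.053192

Final: 0.053192


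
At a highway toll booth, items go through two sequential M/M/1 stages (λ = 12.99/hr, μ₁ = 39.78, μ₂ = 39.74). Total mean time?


Each node sees arrival rate λ = 12.99/hr (tandem ⇒ throughput preserved).
W₁ = 1/(μ₁−λ) = 1/(39.78−12.99) = 0.03733 hr
W₂ = 1/(μ₂−λ) = 1/(39.74−12.99) = 0.03738 hr
W_total = W₁ + W₂ = 0.03733 + 0.03738 = 0.07471 hr

Final: 0.07471 hr


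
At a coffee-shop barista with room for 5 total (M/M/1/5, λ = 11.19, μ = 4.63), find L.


ρ = 11.19/4.63 = 2.4168
L = ρ[1 − (K+1)ρ^K + Kρ^(K+1)] / [(1−ρ)(1−ρ^(K+1))]
Numerator: 2.4168·(1 − 6·82.460408 + 5·199.294160) = 1214.969005
Denominator: (-1.4168)·(-198.294160) = 280.952417
L = 1214.969005/280.952417 = 4.3245

Final: 4.3245


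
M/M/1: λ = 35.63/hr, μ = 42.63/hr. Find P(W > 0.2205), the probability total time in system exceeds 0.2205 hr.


W ~ Exponential(μ−λ) for M/M/1.
μ − λ = 42.63 − 35.63 = 7.0000
P(W > t) = e^{−(μ−λ)t} = e^{−1.5435} = 0.213632

Final: 0.213632


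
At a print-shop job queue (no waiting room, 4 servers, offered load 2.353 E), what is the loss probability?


B(c,a) = (a^c/c!) / Σ_{k=0}^{c} a^k/k!
a^4/4! = 1.277252
Σ terms (k=0..4): 1.00000 + 2.35300 + 2.76830 + 2.17127 + 1.27725 = 9.569830
B = 1.277252/9.569830 = 0.133466

Final: 0.133466


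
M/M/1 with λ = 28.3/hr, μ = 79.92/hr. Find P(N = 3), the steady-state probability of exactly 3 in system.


ρ = 28.3/79.92 = 0.3541
P_n = (1−ρ)·ρ^n = (1 − 0.3541)·0.3541^3 = 0.6459·0.044401 = 0.028678

Final: 0.028678


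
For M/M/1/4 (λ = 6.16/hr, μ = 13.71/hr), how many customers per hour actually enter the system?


ρ = 0.4493; P_K = (1−ρ)ρ^4/(1−ρ^5) = 0.022862
λ_eff = λ(1 − P_K) = 6.16·(1 − 0.022862) = 6.16·0.977138 = 6.0192 /hr

Final: 6.0192 /hr


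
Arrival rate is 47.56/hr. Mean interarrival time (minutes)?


Mean interarrival time = 1/λ = 1/47.56 hour = 0.02103 hour
In minutes: 0.02103 × 60 = 1.2616 min

Final: 1.2616 min


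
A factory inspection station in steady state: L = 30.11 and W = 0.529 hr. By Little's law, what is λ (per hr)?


λ = L/W = 30.11/0.529 = 56.9187 /hr

Final: 56.9187 /hr


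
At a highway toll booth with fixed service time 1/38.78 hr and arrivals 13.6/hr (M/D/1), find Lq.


ρ = 13.6/38.78 = 0.3507
M/D/1: Lq = ρ²/(2(1−ρ)) = 0.1230/(2·0.6493) = 0.09471

Final: 0.09471


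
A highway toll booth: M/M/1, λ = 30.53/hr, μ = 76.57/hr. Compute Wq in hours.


ρ = 30.53/76.57 = 0.3987
Wq = ρ/(μ−λ) = 0.3987/(76.57 − 30.53) = 0.3987/46.04 = 0.008660 hr

Final: 0.008660 hr


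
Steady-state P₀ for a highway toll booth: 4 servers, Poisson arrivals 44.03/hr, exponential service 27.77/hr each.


a = λ/μ = 44.03/27.77 = 1.5855; ρ = a/c = 0.3964
Σ_{k=0}^{3} a^k/k! (terms k=0..3) = 1.00000 + 1.58552 + 1.25694 + 0.66430 = 4.50677
Tail: a^4/(4!(1−ρ)) = 6.31962/(24·0.6036) = 0.43623
P₀ = 1/(4.50677 + 0.43623) = 1/4.94300 = 0.202306

Final: 0.202306


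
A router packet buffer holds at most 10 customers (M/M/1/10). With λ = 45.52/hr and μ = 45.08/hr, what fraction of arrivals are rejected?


ρ = λ/μ = 45.52/45.08 = 1.0098
P_K = (1−ρ)ρ^K/(1−ρ^(K+1)) = (-0.009760·1.102005)/(1 − 1.112761)
= -0.010756/-0.112761 = 0.095388

Final: 0.095388


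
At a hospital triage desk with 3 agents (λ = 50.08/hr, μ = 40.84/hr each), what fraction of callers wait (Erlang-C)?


a = λ/μ = 1.2262; ρ = a/3 = 0.4087
P₀ = 0.285889 (from M/M/c formula)
C(c,a) = [a^c/(c!(1−ρ))]·P₀ = [1.84389/(6·0.5913)]·0.285889
= 0.51977·0.285889 = 0.148597

Final: 0.148597


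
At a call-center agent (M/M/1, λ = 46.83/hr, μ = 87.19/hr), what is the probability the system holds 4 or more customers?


ρ = 46.83/87.19 = 0.5371
P(N ≥ n) = ρ^n = 0.5371^4 = 0.083220

Final: 0.083220


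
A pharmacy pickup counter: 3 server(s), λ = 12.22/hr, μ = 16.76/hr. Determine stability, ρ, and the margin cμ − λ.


Total capacity cμ = 3·16.76 = 50.28/hr
ρ = λ/(cμ) = 12.22/50.28 = 0.2430
Stable ⇔ ρ < 1: YES
Spare capacity = cμ − λ = 50.28 − 12.22 = 38.06/hr

Final: ρ = 0.2430; stable; margin = 38.06/hr


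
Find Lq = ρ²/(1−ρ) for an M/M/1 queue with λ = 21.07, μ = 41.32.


ρ = 21.07/41.32 = 0.5099
Lq = ρ²/(1−ρ) = 0.2600/0.4901 = 0.5306

Final: 0.5306


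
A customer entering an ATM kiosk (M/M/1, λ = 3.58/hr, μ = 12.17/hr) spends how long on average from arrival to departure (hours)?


W = 1/(μ−λ) = 1/(12.17 − 3.58) = 1/8.59 = 0.1164 hr

Final: 0.1164 hr


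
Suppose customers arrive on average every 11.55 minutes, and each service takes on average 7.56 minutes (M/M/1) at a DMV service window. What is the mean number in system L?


λ = 60/11.55 = 5.1948 /hr
μ = 60/7.56 = 7.9365 /hr
ρ = λ/μ = 5.1948/7.9365 = 0.6545
L = ρ/(1−ρ) = 0.6545/0.3455 = 1.8947

Final: 1.8947


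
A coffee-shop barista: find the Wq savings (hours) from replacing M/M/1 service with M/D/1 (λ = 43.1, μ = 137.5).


ρ = 43.1/137.5 = 0.3135
Wq(M/M/1) = ρ/(μ−λ) = 0.3135/94.40 = 0.003320 hr
Wq(M/D/1) = ρ/(2(μ−λ)) = 0.001660 hr
Savings = 0.003320 − 0.001660 = 0.001660 hr

Final: 0.001660 hr


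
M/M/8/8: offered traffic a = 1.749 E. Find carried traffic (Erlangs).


B(8,1.749) = 0.0003778 (Erlang-B)
Carried load = a(1 − B) = 1.749·(1 − 0.0003778) = 1.749·0.999622 = 1.7483 E

Final: 1.7483 Erlangs


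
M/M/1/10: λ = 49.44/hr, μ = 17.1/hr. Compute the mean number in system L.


ρ = 49.44/17.1 = 2.8912
L = ρ[1 − (K+1)ρ^K + Kρ^(K+1)] / [(1−ρ)(1−ρ^(K+1))]
Numerator: 2.8912·(1 − 11·40815.349236 + 10·118006.483405) = 2113768.146606
Denominator: (-1.8912)·(-118005.483405) = 223175.282650
L = 2113768.146606/223175.282650 = 9.4713

Final: 9.4713


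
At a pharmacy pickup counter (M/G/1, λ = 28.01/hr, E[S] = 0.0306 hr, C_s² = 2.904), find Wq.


ρ = λ·E[S] = 28.01·0.0306 = 0.8571
E[S²] = E[S]²(1+C_s²) = 0.0306²·(1+2.904) = 0.003656
Wq = λ·E[S²]/(2(1−ρ)) = 28.01·0.003656/(2·0.1429) = 0.35828 hr

Final: 0.35828 hr


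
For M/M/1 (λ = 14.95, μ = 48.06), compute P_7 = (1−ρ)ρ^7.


ρ = 14.95/48.06 = 0.3111
P_n = (1−ρ)·ρ^n = (1 − 0.3111)·0.3111^7 = 0.6889·0.0002818 = 0.0001942

Final: 0.0001942


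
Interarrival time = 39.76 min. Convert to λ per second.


λ = 1/(interarrival time) in consistent units.
1 second = 0.0166667 min, so λ = 0.0166667/39.76 = 0.0004192 per second

Final: 0.0004192 /sec


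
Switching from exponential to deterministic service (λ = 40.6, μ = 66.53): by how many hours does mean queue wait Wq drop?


ρ = 40.6/66.53 = 0.6103
Wq(M/M/1) = ρ/(μ−λ) = 0.6103/25.93 = 0.02353 hr
Wq(M/D/1) = ρ/(2(μ−λ)) = 0.01177 hr
Savings = 0.02353 − 0.01177 = 0.01177 hr

Final: 0.01177 hr


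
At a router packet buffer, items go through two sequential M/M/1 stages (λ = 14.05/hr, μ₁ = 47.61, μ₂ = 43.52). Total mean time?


Each node sees arrival rate λ = 14.05/hr (tandem ⇒ throughput preserved).
W₁ = 1/(μ₁−λ) = 1/(47.61−14.05) = 0.02980 hr
W₂ = 1/(μ₂−λ) = 1/(43.52−14.05) = 0.03393 hr
W_total = W₁ + W₂ = 0.02980 + 0.03393 = 0.06373 hr

Final: 0.06373 hr


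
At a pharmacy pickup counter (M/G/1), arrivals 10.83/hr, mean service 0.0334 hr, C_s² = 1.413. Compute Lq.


ρ = λ·E[S] = 10.83·0.0334 = 0.3617
Lq = ρ²(1+C_s²)/(2(1−ρ)) = 0.1308·(1+1.413)/(2·0.6383)
= 0.1308·2.4130/1.2766 = 0.24732

Final: 0.24732


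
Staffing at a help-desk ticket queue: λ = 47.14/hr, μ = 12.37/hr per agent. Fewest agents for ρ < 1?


Stability requires cμ > λ ⇔ c > λ/μ.
λ/μ = 47.14/12.37 = 3.8108
Minimum integer c = ⌊3.8108⌋ + 1 = 4
Check: 4·12.37 = 49.48 > 47.14, while 3·12.37 = 37.11 ≤ 47.14

Final: 4 servers


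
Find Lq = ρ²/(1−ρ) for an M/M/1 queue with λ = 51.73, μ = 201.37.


ρ = 51.73/201.37 = 0.2569
Lq = ρ²/(1−ρ) = 0.06599/0.7431 = 0.08881

Final: 0.08881


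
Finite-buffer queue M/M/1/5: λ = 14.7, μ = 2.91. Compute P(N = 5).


ρ = λ/μ = 14.7/2.91 = 5.0515
P_K = (1−ρ)ρ^K/(1−ρ^(K+1)) = (-4.0515·3289.438179)/(1 − 16616.749566)
= -13327.311386/-16615.749566 = 0.802089

Final: 0.802089


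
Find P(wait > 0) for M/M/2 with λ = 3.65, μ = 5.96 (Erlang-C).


a = λ/μ = 0.6124; ρ = a/2 = 0.3062
P₀ = 0.531150 (from M/M/c formula)
C(c,a) = [a^c/(c!(1−ρ))]·P₀ = [0.37505/(2·0.6938)]·0.531150
= 0.27029·0.531150 = 0.143566

Final: 0.143566


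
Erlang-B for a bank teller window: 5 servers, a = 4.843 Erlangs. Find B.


B(c,a) = (a^c/c!) / Σ_{k=0}^{c} a^k/k!
a^5/5! = 22.201949
Σ terms (k=0..5): 1.00000 + 4.84300 + 11.72732 + 18.93181 + 22.92169 + 22.20195 = 81.625774
B = 22.201949/81.625774 = 0.271997

Final: 0.271997


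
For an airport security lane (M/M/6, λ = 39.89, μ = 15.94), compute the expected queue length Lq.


a = λ/μ = 2.5025; ρ = a/6 = 0.4171
P₀ = 0.081413
Lq = P₀·a^c·ρ / (c!·(1−ρ)²) = 0.081413·245.61468·0.4171/(720·0.33979)
= 0.03409

Final: 0.03409


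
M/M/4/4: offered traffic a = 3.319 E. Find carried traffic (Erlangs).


B(4,3.319) = 0.241037 (Erlang-B)
Carried load = a(1 − B) = 3.319·(1 − 0.241037) = 3.319·0.758963 = 2.5190 E

Final: 2.5190 Erlangs


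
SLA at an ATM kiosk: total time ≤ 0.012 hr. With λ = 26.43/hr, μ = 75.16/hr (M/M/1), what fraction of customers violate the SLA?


W ~ Exponential(μ−λ) for M/M/1.
μ − λ = 75.16 − 26.43 = 48.7300
P(W > t) = e^{−(μ−λ)t} = e^{−0.5848} = 0.557240

Final: 0.557240


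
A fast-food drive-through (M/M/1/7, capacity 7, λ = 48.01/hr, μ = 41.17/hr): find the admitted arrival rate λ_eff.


ρ = 1.1661; P_K = (1−ρ)ρ^7/(1−ρ^8) = 0.201346
λ_eff = λ(1 − P_K) = 48.01·(1 − 0.201346) = 48.01·0.798654 = 38.3434 /hr

Final: 38.3434 /hr


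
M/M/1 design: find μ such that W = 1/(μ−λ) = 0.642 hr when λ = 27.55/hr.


W = 1/(μ−λ) ⇒ μ − λ = 1/W = 1/0.642 = 1.5576
μ = λ + 1/W = 27.55 + 1.5576 = 29.1076 per hr

Final: 29.1076 /hr


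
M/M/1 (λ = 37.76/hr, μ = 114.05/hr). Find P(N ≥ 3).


ρ = 37.76/114.05 = 0.3311
P(N ≥ n) = ρ^n = 0.3311^3 = 0.036292

Final: 0.036292


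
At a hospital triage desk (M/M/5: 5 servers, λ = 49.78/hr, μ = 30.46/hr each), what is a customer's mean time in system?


a = 1.6343; ρ = 0.3269; P₀ = 0.194600
Lq = P₀·a^c·ρ/(c!(1−ρ)²) = 0.01364
Wq = Lq/λ = 0.01364/49.78 = 0.0002739 hr
W = Wq + 1/μ = 0.0002739 + 0.03283 = 0.03310 hr

Final: 0.03310 hr


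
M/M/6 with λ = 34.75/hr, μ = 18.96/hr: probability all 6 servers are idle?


a = λ/μ = 34.75/18.96 = 1.8328; ρ = a/c = 0.3055
Σ_{k=0}^{5} a^k/k! (terms k=0..5) = 1.00000 + 1.83281 + 1.67959 + 1.02612 + 0.47017 + 0.17235 = 6.18103
Tail: a^6/(6!(1−ρ)) = 37.90521/(720·0.6945) = 0.07580
P₀ = 1/(6.18103 + 0.07580) = 1/6.25683 = 0.159825

Final: 0.159825


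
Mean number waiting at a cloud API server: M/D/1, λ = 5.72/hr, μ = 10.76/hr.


ρ = 5.72/10.76 = 0.5316
M/D/1: Lq = ρ²/(2(1−ρ)) = 0.2826/(2·0.4684) = 0.30166

Final: 0.30166


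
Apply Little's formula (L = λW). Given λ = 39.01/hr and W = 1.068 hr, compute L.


L = λW = 39.01·1.068 = 41.6627

Final: 41.6627


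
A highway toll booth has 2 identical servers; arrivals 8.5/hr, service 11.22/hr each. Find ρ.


ρ = λ/(cμ) = 8.5/(2·11.22) = 8.5/22.44 = 0.3788

Final: 0.3788


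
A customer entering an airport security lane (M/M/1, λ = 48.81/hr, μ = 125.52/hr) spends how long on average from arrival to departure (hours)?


W = 1/(μ−λ) = 1/(125.52 − 48.81) = 1/76.71 = 0.01304 hr

Final: 0.01304 hr


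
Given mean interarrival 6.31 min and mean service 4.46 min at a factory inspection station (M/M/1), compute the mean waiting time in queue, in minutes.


λ = 60/6.31 = 9.5087 /hr
μ = 60/4.46 = 13.4529 /hr
ρ = λ/μ = 9.5087/13.4529 = 0.7068
Wq = ρ/(μ−λ) = 0.7068/(13.4529−9.5087) = 0.17920 hr
In minutes: 0.17920·60 = 10.752 min

Final: 10.752 min


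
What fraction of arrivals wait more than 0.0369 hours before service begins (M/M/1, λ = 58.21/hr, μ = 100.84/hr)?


ρ = 58.21/100.84 = 0.5773
P(Wq > t) = ρ·e^{−(μ−λ)t} = 0.5773·e^{−1.5730}
= 0.5773·0.207412 = 0.119729

Final: 0.119729


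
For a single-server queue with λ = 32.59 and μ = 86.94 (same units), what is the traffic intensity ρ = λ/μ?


ρ = λ/μ = 32.59/86.94 = 0.3749

Final: 0.3749


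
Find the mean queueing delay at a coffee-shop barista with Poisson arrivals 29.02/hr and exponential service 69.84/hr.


ρ = 29.02/69.84 = 0.4155
Wq = ρ/(μ−λ) = 0.4155/(69.84 − 29.02) = 0.4155/40.82 = 0.01018 hr

Final: 0.01018 hr


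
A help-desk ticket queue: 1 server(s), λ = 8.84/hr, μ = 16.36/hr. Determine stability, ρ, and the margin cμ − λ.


Total capacity cμ = 1·16.36 = 16.36/hr
ρ = λ/(cμ) = 8.84/16.36 = 0.5403
Stable ⇔ ρ < 1: YES
Spare capacity = cμ − λ = 16.36 − 8.84 = 7.52/hr

Final: ρ = 0.5403; stable; margin = 7.52/hr


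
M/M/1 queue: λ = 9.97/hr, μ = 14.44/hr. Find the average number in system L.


ρ = λ/μ = 9.97/14.44 = 0.6904
L = ρ/(1−ρ) = 0.6904/(1 − 0.6904) = 0.6904/0.3096 = 2.2304

Final: 2.2304


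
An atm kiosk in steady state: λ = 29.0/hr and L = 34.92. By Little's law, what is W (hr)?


W = L/λ = 34.92/29.0 = 1.2041 hr

Final: 1.2041 hr


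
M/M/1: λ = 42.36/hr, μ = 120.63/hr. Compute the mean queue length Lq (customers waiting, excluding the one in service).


ρ = 42.36/120.63 = 0.3512
Lq = ρ²/(1−ρ) = 0.1233/0.6488 = 0.1900

Final: 0.1900


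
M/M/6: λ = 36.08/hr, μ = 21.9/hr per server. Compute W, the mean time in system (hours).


a = 1.6475; ρ = 0.2746; P₀ = 0.192446
Lq = P₀·a^c·ρ/(c!(1−ρ)²) = 0.002789
Wq = Lq/λ = 0.002789/36.08 = 0.00007729 hr
W = Wq + 1/μ = 0.00007729 + 0.04566 = 0.04574 hr

Final: 0.04574 hr


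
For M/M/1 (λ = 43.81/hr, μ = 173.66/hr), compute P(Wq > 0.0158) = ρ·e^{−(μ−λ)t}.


ρ = 43.81/173.66 = 0.2523
P(Wq > t) = ρ·e^{−(μ−λ)t} = 0.2523·e^{−2.0516}
= 0.2523·0.128525 = 0.032424

Final: 0.032424


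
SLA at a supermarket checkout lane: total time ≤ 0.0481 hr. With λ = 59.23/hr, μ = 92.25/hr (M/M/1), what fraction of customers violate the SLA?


W ~ Exponential(μ−λ) for M/M/1.
μ − λ = 92.25 − 59.23 = 33.0200
P(W > t) = e^{−(μ−λ)t} = e^{−1.5883} = 0.204280

Final: 0.204280


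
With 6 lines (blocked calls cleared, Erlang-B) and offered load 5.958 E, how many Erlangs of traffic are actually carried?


B(6,5.958) = 0.261968 (Erlang-B)
Carried load = a(1 − B) = 5.958·(1 − 0.261968) = 5.958·0.738032 = 4.3972 E

Final: 4.3972 Erlangs


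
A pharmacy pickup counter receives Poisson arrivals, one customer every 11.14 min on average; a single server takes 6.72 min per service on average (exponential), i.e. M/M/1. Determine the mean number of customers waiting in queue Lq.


λ = 60/11.14 = 5.3860 /hr
μ = 60/6.72 = 8.9286 /hr
ρ = λ/μ = 5.3860/8.9286 = 0.6032
Lq = ρ²/(1−ρ) = 0.3639/0.3968 = 0.9171

Final: 0.9171


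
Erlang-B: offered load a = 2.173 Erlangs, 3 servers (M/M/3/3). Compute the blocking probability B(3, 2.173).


B(c,a) = (a^c/c!) / Σ_{k=0}^{c} a^k/k!
a^3/3! = 1.710125
Σ terms (k=0..3): 1.00000 + 2.17300 + 2.36096 + 1.71013 = 7.244090
B = 1.710125/7.244090 = 0.236072

Final: 0.236072
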